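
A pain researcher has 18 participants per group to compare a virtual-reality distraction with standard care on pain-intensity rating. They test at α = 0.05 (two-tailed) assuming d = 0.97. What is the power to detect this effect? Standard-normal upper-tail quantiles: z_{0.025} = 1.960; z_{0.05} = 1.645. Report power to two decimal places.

power ≈ 0.83

For two equal groups, power = Φ(d·√(n/2) − z_{α/2}).
d·√(n/2) = 0.97 × √(18/2) = 0.97 × 3.000 = 2.910.
z_β = 2.910 − 1.960 = 0.950.
Power = Φ(0.950) = 0.829.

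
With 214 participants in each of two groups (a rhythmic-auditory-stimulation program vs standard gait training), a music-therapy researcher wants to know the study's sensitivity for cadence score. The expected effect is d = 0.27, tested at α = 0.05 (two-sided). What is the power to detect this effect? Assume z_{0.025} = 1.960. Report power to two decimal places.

power ≈ 0.80

For two equal groups, power = Φ(d·√(n/2) − z_{α/2}).
d·√(n/2) = 0.27 × √(214/2) = 0.27 × 10.344 = 2.793.
z_β = 2.793 − 1.960 = 0.833.
Power = Φ(0.833) = 0.798.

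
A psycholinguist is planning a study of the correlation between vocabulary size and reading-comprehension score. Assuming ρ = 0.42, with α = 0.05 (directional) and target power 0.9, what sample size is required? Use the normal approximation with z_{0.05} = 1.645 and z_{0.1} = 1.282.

Fisher's z: C = ½·ln((1+r)/(1−r)) = ½·ln(2.4483) = 0.4477.
n = ((z_{α} + z_β)/C)² + 3.
(1.645 + 1.282) / 0.4477 = 2.927 / 0.4477 = 6.538.
n = 6.538² + 3 = 42.74 + 3 = 45.7.
Round up.

n = 46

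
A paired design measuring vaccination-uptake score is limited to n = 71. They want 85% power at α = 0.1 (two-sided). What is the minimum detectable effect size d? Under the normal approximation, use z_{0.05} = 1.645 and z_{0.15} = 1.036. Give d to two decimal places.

d_min ≈ 0.32

For a single sample (or paired design) of n = 71: d_min = (z_{α/2} + z_β)/√n.
z-sum = 1.645 + 1.036 = 2.681.
d_min = 2.681 / √71 = 2.681 / 8.426 = 0.318.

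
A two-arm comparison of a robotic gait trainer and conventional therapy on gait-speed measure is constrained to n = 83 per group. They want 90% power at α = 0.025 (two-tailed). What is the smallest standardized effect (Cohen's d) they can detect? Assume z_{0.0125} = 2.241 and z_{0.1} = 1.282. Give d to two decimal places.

d_min ≈ 0.55

For two independent groups of n = 83 each: d_min = (z_{α/2} + z_β)·√(2/n).
z-sum = 2.241 + 1.282 = 3.523.
d_min = 3.523 × √(2/83) = 3.523 × 0.1552 = 0.547.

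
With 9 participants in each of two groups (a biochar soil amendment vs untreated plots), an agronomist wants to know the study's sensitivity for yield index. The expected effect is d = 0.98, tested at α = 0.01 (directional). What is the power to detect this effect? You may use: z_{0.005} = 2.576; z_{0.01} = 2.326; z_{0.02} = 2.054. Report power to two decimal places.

power ≈ 0.40

For two equal groups, power = Φ(d·√(n/2) − z_{α}).
d·√(n/2) = 0.98 × √(9/2) = 0.98 × 2.121 = 2.079.
z_β = 2.079 − 2.326 = -0.247.
Power = Φ(-0.247) = 0.402.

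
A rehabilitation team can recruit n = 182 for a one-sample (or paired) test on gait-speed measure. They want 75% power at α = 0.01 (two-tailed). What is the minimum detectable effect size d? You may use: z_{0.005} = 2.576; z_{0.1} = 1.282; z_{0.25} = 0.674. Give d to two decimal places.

d_min ≈ 0.24

For a single sample (or paired design) of n = 182: d_min = (z_{α/2} + z_β)/√n.
z-sum = 2.576 + 0.674 = 3.250.
d_min = 3.250 / √182 = 3.250 / 13.491 = 0.241.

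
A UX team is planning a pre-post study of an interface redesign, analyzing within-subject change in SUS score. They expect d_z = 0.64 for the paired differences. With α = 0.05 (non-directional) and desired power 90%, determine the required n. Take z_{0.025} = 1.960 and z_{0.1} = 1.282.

n = 26 pairs

For a paired (one-sample on differences) test: n = ((z_{α/2} + z_β) / d)².
z_{α/2} + z_β = 1.960 + 1.282 = 3.242.
n = (3.242 / 0.64)² = 5.066² = 25.66.
Round up.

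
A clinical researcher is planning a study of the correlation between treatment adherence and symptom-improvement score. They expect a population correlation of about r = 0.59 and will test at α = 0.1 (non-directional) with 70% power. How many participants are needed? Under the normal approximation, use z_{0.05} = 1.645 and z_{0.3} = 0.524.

Fisher's z: C = ½·ln((1+r)/(1−r)) = ½·ln(3.8780) = 0.6777.
n = ((z_{α/2} + z_β)/C)² + 3.
(1.645 + 0.524) / 0.6777 = 2.169 / 0.6777 = 3.201.
n = 3.201² + 3 = 10.24 + 3 = 13.2.
Round up.

n = 14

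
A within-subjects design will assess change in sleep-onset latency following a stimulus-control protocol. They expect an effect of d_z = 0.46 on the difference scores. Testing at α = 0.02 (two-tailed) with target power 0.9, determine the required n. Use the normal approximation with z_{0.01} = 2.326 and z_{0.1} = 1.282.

n = 62 pairs

For a paired (one-sample on differences) test: n = ((z_{α/2} + z_β) / d)².
z_{α/2} + z_β = 2.326 + 1.282 = 3.608.
n = (3.608 / 0.46)² = 7.843² = 61.52.
Round up.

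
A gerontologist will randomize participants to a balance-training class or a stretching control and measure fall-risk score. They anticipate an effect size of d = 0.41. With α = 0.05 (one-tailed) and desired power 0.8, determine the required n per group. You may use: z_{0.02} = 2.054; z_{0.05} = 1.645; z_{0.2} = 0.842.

For two independent groups with equal n: n = 2·((z_{α} + z_β) / d)².
z_{α} + z_β = 1.645 + 0.842 = 2.487.
n = 2 × (2.487 / 0.41)² = 2 × 6.066² = 2 × 36.79 = 73.6.
Round up to the next whole participant.

n = 74 per group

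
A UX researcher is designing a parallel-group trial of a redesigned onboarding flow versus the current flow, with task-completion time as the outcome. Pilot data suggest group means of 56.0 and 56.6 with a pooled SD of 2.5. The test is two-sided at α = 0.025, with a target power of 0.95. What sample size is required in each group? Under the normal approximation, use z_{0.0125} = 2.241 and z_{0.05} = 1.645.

Cohen's d = |M₁ − M₂| / SD_pooled = |56.0 − 56.6| / 2.5 = 0.6 / 2.5 = 0.240.
For two independent groups with equal n: n = 2·((z_{α/2} + z_β) / d)².
z_{α/2} + z_β = 2.241 + 1.645 = 3.886.
n = 2 × (3.886 / 0.240)² = 2 × 16.192² = 2 × 262.17 = 524.3.
Round up to the next whole participant.

n = 525 per group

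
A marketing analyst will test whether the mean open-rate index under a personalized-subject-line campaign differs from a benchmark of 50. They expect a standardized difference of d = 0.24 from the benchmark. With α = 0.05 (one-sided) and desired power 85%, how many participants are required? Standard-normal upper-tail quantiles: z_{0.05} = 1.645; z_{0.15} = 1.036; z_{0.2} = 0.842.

n = 125

For a one-sample test: n = ((z_{α} + z_β) / d)².
z_{α} + z_β = 1.645 + 1.036 = 2.681.
n = (2.681 / 0.24)² = 11.171² = 124.79.
Round up.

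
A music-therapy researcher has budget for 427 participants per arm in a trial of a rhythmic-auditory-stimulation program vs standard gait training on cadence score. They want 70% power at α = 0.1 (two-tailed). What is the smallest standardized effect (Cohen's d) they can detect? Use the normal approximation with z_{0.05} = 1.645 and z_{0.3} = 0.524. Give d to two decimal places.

For two independent groups of n = 427 each: d_min = (z_{α/2} + z_β)·√(2/n).
z-sum = 1.645 + 0.524 = 2.169.
d_min = 2.169 × √(2/427) = 2.169 × 0.0684 = 0.148.

d_min ≈ 0.15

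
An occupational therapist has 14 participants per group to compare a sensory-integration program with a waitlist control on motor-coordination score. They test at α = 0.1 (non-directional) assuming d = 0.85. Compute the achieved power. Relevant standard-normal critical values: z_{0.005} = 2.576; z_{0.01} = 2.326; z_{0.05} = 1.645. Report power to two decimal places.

power ≈ 0.73

For two equal groups, power = Φ(d·√(n/2) − z_{α/2}).
d·√(n/2) = 0.85 × √(14/2) = 0.85 × 2.646 = 2.249.
z_β = 2.249 − 1.645 = 0.604.
Power = Φ(0.604) = 0.727.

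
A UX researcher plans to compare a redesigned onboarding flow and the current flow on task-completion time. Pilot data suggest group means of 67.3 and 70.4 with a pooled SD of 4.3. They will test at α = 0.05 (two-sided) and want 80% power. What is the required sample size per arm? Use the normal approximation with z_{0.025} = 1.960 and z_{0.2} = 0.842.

n = 31 per group

Cohen's d = |M₁ − M₂| / SD_pooled = |67.3 − 70.4| / 4.3 = 3.1 / 4.3 = 0.721.
For two independent groups with equal n: n = 2·((z_{α/2} + z_β) / d)².
z_{α/2} + z_β = 1.960 + 0.842 = 2.802.
n = 2 × (2.802 / 0.721)² = 2 × 3.886² = 2 × 15.10 = 30.2.
Round up to the next whole participant.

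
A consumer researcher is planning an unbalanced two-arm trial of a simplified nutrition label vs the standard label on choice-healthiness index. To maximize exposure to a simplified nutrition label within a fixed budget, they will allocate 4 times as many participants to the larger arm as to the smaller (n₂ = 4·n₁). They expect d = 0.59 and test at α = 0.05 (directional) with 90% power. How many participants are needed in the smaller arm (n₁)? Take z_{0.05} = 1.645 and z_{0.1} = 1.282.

With allocation ratio k = n₂/n₁ = 4, Var(x̄₁−x̄₂) = σ²(1/n₁ + 1/(k·n₁)) = σ²·(k+1)/(k·n₁).
So n₁ = (1 + 1/k)·((z_{α} + z_β)/d)² = 1.250 × (2.927/0.59)².
n₁ = 1.250 × 24.61 = 30.8.
Round up: n₁ = 31, giving n₂ = 4 × 31 = 124.

n₁ = 31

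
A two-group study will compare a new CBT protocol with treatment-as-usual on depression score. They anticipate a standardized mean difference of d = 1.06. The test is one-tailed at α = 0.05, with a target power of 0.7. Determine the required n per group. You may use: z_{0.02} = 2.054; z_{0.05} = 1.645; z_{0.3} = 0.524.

n = 9 per group

For two independent groups with equal n: n = 2·((z_{α} + z_β) / d)².
z_{α} + z_β = 1.645 + 0.524 = 2.169.
n = 2 × (2.169 / 1.06)² = 2 × 2.046² = 2 × 4.19 = 8.4.
Round up to the next whole participant.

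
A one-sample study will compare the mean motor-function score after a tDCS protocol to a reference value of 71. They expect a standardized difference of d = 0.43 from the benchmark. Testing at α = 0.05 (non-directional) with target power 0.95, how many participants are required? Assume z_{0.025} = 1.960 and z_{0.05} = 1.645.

For a one-sample test: n = ((z_{α/2} + z_β) / d)².
z_{α/2} + z_β = 1.960 + 1.645 = 3.605.
n = (3.605 / 0.43)² = 8.384² = 70.29.
Round up.

n = 71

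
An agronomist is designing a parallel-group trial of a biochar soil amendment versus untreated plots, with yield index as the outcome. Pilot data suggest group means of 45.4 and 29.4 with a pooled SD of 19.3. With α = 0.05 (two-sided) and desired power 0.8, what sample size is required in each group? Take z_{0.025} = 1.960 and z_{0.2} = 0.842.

Cohen's d = |M₁ − M₂| / SD_pooled = |45.4 − 29.4| / 19.3 = 16.0 / 19.3 = 0.829.
For two independent groups with equal n: n = 2·((z_{α/2} + z_β) / d)².
z_{α/2} + z_β = 1.960 + 0.842 = 2.802.
n = 2 × (2.802 / 0.829)² = 2 × 3.380² = 2 × 11.42 = 22.8.
Round up to the next whole participant.

n = 23 per group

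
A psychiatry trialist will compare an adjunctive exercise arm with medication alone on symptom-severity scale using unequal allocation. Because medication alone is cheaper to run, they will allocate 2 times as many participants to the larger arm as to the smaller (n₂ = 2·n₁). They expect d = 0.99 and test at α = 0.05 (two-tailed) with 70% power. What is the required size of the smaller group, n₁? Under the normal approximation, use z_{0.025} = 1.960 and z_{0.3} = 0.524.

With allocation ratio k = n₂/n₁ = 2, Var(x̄₁−x̄₂) = σ²(1/n₁ + 1/(k·n₁)) = σ²·(k+1)/(k·n₁).
So n₁ = (1 + 1/k)·((z_{α/2} + z_β)/d)² = 1.500 × (2.484/0.99)².
n₁ = 1.500 × 6.30 = 9.4.
Round up: n₁ = 10, giving n₂ = 2 × 10 = 20.

n₁ = 10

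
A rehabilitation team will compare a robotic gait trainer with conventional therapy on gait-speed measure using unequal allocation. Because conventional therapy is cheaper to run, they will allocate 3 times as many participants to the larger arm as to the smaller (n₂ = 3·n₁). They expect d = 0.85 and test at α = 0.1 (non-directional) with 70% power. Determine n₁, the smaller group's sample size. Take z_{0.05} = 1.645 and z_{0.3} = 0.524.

With allocation ratio k = n₂/n₁ = 3, Var(x̄₁−x̄₂) = σ²(1/n₁ + 1/(k·n₁)) = σ²·(k+1)/(k·n₁).
So n₁ = (1 + 1/k)·((z_{α/2} + z_β)/d)² = 1.333 × (2.169/0.85)².
n₁ = 1.333 × 6.51 = 8.7.
Round up: n₁ = 9, giving n₂ = 3 × 9 = 27.

n₁ = 9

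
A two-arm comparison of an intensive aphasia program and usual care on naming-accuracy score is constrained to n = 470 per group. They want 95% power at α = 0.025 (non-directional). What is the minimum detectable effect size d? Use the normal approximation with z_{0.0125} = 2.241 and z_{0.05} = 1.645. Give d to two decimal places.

For two independent groups of n = 470 each: d_min = (z_{α/2} + z_β)·√(2/n).
z-sum = 2.241 + 1.645 = 3.886.
d_min = 3.886 × √(2/470) = 3.886 × 0.0652 = 0.253.

d_min ≈ 0.25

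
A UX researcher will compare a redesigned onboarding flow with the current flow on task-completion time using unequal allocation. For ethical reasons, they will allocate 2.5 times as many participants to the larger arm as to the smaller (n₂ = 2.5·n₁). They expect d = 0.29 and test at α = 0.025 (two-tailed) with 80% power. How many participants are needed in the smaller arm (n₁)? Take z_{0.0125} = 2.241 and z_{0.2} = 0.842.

With allocation ratio k = n₂/n₁ = 2.5, Var(x̄₁−x̄₂) = σ²(1/n₁ + 1/(k·n₁)) = σ²·(k+1)/(k·n₁).
So n₁ = (1 + 1/k)·((z_{α/2} + z_β)/d)² = 1.400 × (3.083/0.29)².
n₁ = 1.400 × 113.02 = 158.2.
Round up: n₁ = 159, giving n₂ = ⌈2.5 × 159⌉ = ⌈397.5⌉ = 398.

n₁ = 159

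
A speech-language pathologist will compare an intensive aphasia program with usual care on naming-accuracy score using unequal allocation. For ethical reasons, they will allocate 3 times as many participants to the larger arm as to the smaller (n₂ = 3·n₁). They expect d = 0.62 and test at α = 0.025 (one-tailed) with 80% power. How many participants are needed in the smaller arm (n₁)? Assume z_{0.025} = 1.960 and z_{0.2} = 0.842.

n₁ = 28

With allocation ratio k = n₂/n₁ = 3, Var(x̄₁−x̄₂) = σ²(1/n₁ + 1/(k·n₁)) = σ²·(k+1)/(k·n₁).
So n₁ = (1 + 1/k)·((z_{α} + z_β)/d)² = 1.333 × (2.802/0.62)².
n₁ = 1.333 × 20.42 = 27.2.
Round up: n₁ = 28, giving n₂ = 3 × 28 = 84.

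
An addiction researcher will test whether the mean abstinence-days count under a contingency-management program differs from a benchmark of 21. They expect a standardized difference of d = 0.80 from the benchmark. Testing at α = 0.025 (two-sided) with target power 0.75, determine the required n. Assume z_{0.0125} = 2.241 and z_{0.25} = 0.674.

For a one-sample test: n = ((z_{α/2} + z_β) / d)².
z_{α/2} + z_β = 2.241 + 0.674 = 2.915.
n = (2.915 / 0.80)² = 3.644² = 13.28.
Round up.

n = 14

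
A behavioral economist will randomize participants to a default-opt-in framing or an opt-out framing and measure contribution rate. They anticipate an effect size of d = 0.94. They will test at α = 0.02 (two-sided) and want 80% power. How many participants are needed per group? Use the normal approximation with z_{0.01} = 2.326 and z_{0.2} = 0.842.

n = 23 per group

For two independent groups with equal n: n = 2·((z_{α/2} + z_β) / d)².
z_{α/2} + z_β = 2.326 + 0.842 = 3.168.
n = 2 × (3.168 / 0.94)² = 2 × 3.370² = 2 × 11.36 = 22.7.
Round up to the next whole participant.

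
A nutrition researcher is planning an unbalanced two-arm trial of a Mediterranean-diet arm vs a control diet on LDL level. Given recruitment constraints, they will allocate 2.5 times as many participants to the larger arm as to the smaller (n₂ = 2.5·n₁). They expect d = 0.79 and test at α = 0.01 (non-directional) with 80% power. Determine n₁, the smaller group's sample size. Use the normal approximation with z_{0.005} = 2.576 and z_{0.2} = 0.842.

n₁ = 27

With allocation ratio k = n₂/n₁ = 2.5, Var(x̄₁−x̄₂) = σ²(1/n₁ + 1/(k·n₁)) = σ²·(k+1)/(k·n₁).
So n₁ = (1 + 1/k)·((z_{α/2} + z_β)/d)² = 1.400 × (3.418/0.79)².
n₁ = 1.400 × 18.72 = 26.2.
Round up: n₁ = 27, giving n₂ = ⌈2.5 × 27⌉ = ⌈67.5⌉ = 68.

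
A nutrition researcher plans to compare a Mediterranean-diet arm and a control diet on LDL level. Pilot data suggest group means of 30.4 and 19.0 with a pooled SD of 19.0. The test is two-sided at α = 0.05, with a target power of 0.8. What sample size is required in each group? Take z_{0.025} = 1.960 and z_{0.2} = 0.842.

n = 44 per group

Cohen's d = |M₁ − M₂| / SD_pooled = |30.4 − 19.0| / 19.0 = 11.4 / 19.0 = 0.600.
For two independent groups with equal n: n = 2·((z_{α/2} + z_β) / d)².
z_{α/2} + z_β = 1.960 + 0.842 = 2.802.
n = 2 × (2.802 / 0.600)² = 2 × 4.670² = 2 × 21.81 = 43.6.
Round up to the next whole participant.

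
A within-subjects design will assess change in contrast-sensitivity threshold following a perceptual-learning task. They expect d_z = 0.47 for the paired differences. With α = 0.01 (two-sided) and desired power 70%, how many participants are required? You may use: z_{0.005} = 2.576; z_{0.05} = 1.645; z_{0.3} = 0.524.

For a paired (one-sample on differences) test: n = ((z_{α/2} + z_β) / d)².
z_{α/2} + z_β = 2.576 + 0.524 = 3.100.
n = (3.100 / 0.47)² = 6.596² = 43.50.
Round up.

n = 44 pairs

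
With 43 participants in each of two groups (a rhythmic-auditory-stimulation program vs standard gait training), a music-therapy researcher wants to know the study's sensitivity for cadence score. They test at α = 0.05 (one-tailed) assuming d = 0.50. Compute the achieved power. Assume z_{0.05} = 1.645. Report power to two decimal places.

power ≈ 0.75

For two equal groups, power = Φ(d·√(n/2) − z_{α}).
d·√(n/2) = 0.50 × √(43/2) = 0.50 × 4.637 = 2.318.
z_β = 2.318 − 1.645 = 0.673.
Power = Φ(0.673) = 0.750.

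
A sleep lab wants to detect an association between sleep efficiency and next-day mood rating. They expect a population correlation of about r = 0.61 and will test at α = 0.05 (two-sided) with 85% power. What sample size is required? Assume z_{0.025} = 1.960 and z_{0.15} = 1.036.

Fisher's z: C = ½·ln((1+r)/(1−r)) = ½·ln(4.1282) = 0.7089.
n = ((z_{α/2} + z_β)/C)² + 3.
(1.960 + 1.036) / 0.7089 = 2.996 / 0.7089 = 4.226.
n = 4.226² + 3 = 17.86 + 3 = 20.9.
Round up.

n = 21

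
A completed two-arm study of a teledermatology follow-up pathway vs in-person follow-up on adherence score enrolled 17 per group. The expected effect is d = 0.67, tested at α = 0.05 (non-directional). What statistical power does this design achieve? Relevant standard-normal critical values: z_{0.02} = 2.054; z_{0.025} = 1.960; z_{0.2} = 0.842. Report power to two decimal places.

power ≈ 0.50

For two equal groups, power = Φ(d·√(n/2) − z_{α/2}).
d·√(n/2) = 0.67 × √(17/2) = 0.67 × 2.915 = 1.953.
z_β = 1.953 − 1.960 = -0.007.
Power = Φ(-0.007) = 0.497.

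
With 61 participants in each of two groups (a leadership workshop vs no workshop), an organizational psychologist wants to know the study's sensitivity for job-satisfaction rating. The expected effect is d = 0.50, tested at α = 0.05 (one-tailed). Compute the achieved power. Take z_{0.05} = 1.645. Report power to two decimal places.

For two equal groups, power = Φ(d·√(n/2) − z_{α}).
d·√(n/2) = 0.50 × √(61/2) = 0.50 × 5.523 = 2.761.
z_β = 2.761 − 1.645 = 1.116.
Power = Φ(1.116) = 0.868.

power ≈ 0.87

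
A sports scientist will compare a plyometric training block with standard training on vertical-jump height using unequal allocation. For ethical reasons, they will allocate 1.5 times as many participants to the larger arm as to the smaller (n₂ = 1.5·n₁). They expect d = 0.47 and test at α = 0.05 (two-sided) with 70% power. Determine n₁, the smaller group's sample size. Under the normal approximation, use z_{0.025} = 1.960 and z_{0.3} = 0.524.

n₁ = 47

With allocation ratio k = n₂/n₁ = 1.5, Var(x̄₁−x̄₂) = σ²(1/n₁ + 1/(k·n₁)) = σ²·(k+1)/(k·n₁).
So n₁ = (1 + 1/k)·((z_{α/2} + z_β)/d)² = 1.667 × (2.484/0.47)².
n₁ = 1.667 × 27.93 = 46.6.
Round up: n₁ = 47, giving n₂ = ⌈1.5 × 47⌉ = ⌈70.5⌉ = 71.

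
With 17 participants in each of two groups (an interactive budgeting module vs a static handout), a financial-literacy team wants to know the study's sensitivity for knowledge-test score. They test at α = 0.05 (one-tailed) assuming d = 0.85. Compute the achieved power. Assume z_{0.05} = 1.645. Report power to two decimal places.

power ≈ 0.80

For two equal groups, power = Φ(d·√(n/2) − z_{α}).
d·√(n/2) = 0.85 × √(17/2) = 0.85 × 2.915 = 2.478.
z_β = 2.478 − 1.645 = 0.833.
Power = Φ(0.833) = 0.798.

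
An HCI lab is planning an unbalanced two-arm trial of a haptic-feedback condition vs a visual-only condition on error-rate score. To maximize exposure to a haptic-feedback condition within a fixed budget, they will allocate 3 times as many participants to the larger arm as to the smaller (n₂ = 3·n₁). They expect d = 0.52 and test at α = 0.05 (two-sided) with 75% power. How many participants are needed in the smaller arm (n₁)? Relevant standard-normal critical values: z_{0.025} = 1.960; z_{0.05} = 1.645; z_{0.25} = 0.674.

With allocation ratio k = n₂/n₁ = 3, Var(x̄₁−x̄₂) = σ²(1/n₁ + 1/(k·n₁)) = σ²·(k+1)/(k·n₁).
So n₁ = (1 + 1/k)·((z_{α/2} + z_β)/d)² = 1.333 × (2.634/0.52)².
n₁ = 1.333 × 25.66 = 34.2.
Round up: n₁ = 35, giving n₂ = 3 × 35 = 105.

n₁ = 35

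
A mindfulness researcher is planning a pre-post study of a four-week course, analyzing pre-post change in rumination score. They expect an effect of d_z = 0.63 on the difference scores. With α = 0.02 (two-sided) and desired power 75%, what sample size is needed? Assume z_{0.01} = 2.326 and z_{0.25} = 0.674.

n = 23 pairs

For a paired (one-sample on differences) test: n = ((z_{α/2} + z_β) / d)².
z_{α/2} + z_β = 2.326 + 0.674 = 3.000.
n = (3.000 / 0.63)² = 4.762² = 22.68.
Round up.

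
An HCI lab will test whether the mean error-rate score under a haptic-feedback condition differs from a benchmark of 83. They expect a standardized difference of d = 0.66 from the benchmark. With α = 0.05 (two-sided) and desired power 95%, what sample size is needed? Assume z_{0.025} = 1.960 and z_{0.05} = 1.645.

n = 30

For a one-sample test: n = ((z_{α/2} + z_β) / d)².
z_{α/2} + z_β = 1.960 + 1.645 = 3.605.
n = (3.605 / 0.66)² = 5.462² = 29.83.
Round up.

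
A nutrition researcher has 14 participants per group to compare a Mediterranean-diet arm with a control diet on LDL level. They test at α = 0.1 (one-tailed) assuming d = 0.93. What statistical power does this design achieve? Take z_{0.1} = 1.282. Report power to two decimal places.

power ≈ 0.88

For two equal groups, power = Φ(d·√(n/2) − z_{α}).
d·√(n/2) = 0.93 × √(14/2) = 0.93 × 2.646 = 2.461.
z_β = 2.461 − 1.282 = 1.179.
Power = Φ(1.179) = 0.881.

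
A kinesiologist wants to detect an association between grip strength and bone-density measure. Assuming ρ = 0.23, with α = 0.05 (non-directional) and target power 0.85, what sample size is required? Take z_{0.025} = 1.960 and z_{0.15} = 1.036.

Fisher's z: C = ½·ln((1+r)/(1−r)) = ½·ln(1.5974) = 0.2342.
n = ((z_{α/2} + z_β)/C)² + 3.
(1.960 + 1.036) / 0.2342 = 2.996 / 0.2342 = 12.792.
n = 12.792² + 3 = 163.65 + 3 = 166.6.
Round up.

n = 167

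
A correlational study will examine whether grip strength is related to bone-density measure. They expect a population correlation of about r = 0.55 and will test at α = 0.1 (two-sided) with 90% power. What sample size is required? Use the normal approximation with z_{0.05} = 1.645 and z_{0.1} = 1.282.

n = 26

Fisher's z: C = ½·ln((1+r)/(1−r)) = ½·ln(3.4444) = 0.6184.
n = ((z_{α/2} + z_β)/C)² + 3.
(1.645 + 1.282) / 0.6184 = 2.927 / 0.6184 = 4.733.
n = 4.733² + 3 = 22.40 + 3 = 25.4.
Round up.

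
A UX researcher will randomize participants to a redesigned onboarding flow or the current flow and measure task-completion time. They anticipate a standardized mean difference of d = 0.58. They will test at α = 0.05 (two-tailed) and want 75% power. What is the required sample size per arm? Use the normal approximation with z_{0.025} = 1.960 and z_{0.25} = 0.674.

n = 42 per group

For two independent groups with equal n: n = 2·((z_{α/2} + z_β) / d)².
z_{α/2} + z_β = 1.960 + 0.674 = 2.634.
n = 2 × (2.634 / 0.58)² = 2 × 4.541² = 2 × 20.62 = 41.2.
Round up to the next whole participant.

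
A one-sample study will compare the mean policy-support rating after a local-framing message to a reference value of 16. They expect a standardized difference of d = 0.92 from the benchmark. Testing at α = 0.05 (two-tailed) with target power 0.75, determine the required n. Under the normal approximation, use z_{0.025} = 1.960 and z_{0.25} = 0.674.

n = 9

For a one-sample test: n = ((z_{α/2} + z_β) / d)².
z_{α/2} + z_β = 1.960 + 0.674 = 2.634.
n = (2.634 / 0.92)² = 2.863² = 8.20.
Round up.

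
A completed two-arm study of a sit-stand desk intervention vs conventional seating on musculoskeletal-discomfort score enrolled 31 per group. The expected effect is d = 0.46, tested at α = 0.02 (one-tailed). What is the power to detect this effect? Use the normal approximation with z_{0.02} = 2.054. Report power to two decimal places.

power ≈ 0.40

For two equal groups, power = Φ(d·√(n/2) − z_{α}).
d·√(n/2) = 0.46 × √(31/2) = 0.46 × 3.937 = 1.811.
z_β = 1.811 − 2.054 = -0.243.
Power = Φ(-0.243) = 0.404.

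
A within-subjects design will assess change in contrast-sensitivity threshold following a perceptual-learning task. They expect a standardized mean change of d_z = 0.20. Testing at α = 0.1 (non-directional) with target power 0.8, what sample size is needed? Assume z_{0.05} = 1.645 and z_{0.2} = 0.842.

For a paired (one-sample on differences) test: n = ((z_{α/2} + z_β) / d)².
z_{α/2} + z_β = 1.645 + 0.842 = 2.487.
n = (2.487 / 0.20)² = 12.435² = 154.63.
Round up.

n = 155 pairs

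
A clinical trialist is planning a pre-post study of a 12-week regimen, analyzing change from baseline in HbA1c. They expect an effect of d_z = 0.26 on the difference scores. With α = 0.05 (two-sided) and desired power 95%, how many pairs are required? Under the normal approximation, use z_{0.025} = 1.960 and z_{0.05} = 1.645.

n = 193 pairs

For a paired (one-sample on differences) test: n = ((z_{α/2} + z_β) / d)².
z_{α/2} + z_β = 1.960 + 1.645 = 3.605.
n = (3.605 / 0.26)² = 13.865² = 192.25.
Round up.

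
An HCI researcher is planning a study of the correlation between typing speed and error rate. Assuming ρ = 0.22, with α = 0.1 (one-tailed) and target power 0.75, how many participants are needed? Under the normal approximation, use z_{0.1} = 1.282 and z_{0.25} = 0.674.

Fisher's z: C = ½·ln((1+r)/(1−r)) = ½·ln(1.5641) = 0.2237.
n = ((z_{α} + z_β)/C)² + 3.
(1.282 + 0.674) / 0.2237 = 1.956 / 0.2237 = 8.744.
n = 8.744² + 3 = 76.45 + 3 = 79.5.
Round up.

n = 80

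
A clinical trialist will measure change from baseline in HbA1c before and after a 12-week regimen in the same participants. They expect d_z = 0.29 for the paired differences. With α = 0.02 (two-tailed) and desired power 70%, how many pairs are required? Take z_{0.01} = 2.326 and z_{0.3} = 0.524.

For a paired (one-sample on differences) test: n = ((z_{α/2} + z_β) / d)².
z_{α/2} + z_β = 2.326 + 0.524 = 2.850.
n = (2.850 / 0.29)² = 9.828² = 96.58.
Round up.

n = 97 pairs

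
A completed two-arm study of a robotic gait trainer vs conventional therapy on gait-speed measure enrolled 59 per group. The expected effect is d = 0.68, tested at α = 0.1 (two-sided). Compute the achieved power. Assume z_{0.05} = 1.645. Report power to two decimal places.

For two equal groups, power = Φ(d·√(n/2) − z_{α/2}).
d·√(n/2) = 0.68 × √(59/2) = 0.68 × 5.431 = 3.693.
z_β = 3.693 − 1.645 = 2.048.
Power = Φ(2.048) = 0.980.

power ≈ 0.98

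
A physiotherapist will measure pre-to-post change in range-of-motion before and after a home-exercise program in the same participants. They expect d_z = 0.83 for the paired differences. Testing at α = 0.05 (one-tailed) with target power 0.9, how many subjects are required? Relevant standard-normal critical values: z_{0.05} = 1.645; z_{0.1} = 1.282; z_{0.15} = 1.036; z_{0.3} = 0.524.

For a paired (one-sample on differences) test: n = ((z_{α} + z_β) / d)².
z_{α} + z_β = 1.645 + 1.282 = 2.927.
n = (2.927 / 0.83)² = 3.527² = 12.44.
Round up.

n = 13 pairs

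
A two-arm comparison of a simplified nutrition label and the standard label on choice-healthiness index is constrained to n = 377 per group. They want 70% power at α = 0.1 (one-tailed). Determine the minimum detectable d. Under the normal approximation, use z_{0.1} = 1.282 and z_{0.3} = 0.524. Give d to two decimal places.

d_min ≈ 0.13

For two independent groups of n = 377 each: d_min = (z_{α} + z_β)·√(2/n).
z-sum = 1.282 + 0.524 = 1.806.
d_min = 1.806 × √(2/377) = 1.806 × 0.0728 = 0.132.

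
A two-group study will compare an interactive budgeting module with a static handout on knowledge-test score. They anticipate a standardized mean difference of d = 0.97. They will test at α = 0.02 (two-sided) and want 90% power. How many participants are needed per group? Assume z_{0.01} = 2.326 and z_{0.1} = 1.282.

For two independent groups with equal n: n = 2·((z_{α/2} + z_β) / d)².
z_{α/2} + z_β = 2.326 + 1.282 = 3.608.
n = 2 × (3.608 / 0.97)² = 2 × 3.720² = 2 × 13.84 = 27.7.
Round up to the next whole participant.

n = 28 per group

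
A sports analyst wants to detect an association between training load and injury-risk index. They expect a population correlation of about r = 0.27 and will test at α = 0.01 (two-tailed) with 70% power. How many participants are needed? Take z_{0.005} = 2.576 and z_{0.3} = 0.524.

Fisher's z: C = ½·ln((1+r)/(1−r)) = ½·ln(1.7397) = 0.2769.
n = ((z_{α/2} + z_β)/C)² + 3.
(2.576 + 0.524) / 0.2769 = 3.100 / 0.2769 = 11.195.
n = 11.195² + 3 = 125.34 + 3 = 128.3.
Round up.

n = 129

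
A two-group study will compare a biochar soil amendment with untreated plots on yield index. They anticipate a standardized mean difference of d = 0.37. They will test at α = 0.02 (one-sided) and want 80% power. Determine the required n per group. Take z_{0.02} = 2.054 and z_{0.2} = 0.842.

n = 123 per group

For two independent groups with equal n: n = 2·((z_{α} + z_β) / d)².
z_{α} + z_β = 2.054 + 0.842 = 2.896.
n = 2 × (2.896 / 0.37)² = 2 × 7.827² = 2 × 61.26 = 122.5.
Round up to the next whole participant.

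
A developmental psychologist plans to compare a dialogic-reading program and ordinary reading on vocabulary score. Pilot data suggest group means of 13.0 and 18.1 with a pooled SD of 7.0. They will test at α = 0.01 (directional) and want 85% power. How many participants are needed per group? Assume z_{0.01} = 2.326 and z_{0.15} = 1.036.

Cohen's d = |M₁ − M₂| / SD_pooled = |13.0 − 18.1| / 7.0 = 5.1 / 7.0 = 0.729.
For two independent groups with equal n: n = 2·((z_{α} + z_β) / d)².
z_{α} + z_β = 2.326 + 1.036 = 3.362.
n = 2 × (3.362 / 0.729)² = 2 × 4.612² = 2 × 21.27 = 42.5.
Round up to the next whole participant.

n = 43 per group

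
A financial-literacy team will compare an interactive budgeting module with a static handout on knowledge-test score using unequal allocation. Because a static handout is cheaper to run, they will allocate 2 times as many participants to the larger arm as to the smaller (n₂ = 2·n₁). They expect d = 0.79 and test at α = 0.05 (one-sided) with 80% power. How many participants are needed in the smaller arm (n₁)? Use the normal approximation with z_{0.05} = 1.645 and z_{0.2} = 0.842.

With allocation ratio k = n₂/n₁ = 2, Var(x̄₁−x̄₂) = σ²(1/n₁ + 1/(k·n₁)) = σ²·(k+1)/(k·n₁).
So n₁ = (1 + 1/k)·((z_{α} + z_β)/d)² = 1.500 × (2.487/0.79)².
n₁ = 1.500 × 9.91 = 14.9.
Round up: n₁ = 15, giving n₂ = 2 × 15 = 30.

n₁ = 15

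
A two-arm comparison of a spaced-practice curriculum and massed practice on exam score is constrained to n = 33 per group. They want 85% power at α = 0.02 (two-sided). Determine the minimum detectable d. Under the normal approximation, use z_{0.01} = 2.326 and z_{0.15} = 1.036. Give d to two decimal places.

For two independent groups of n = 33 each: d_min = (z_{α/2} + z_β)·√(2/n).
z-sum = 2.326 + 1.036 = 3.362.
d_min = 3.362 × √(2/33) = 3.362 × 0.2462 = 0.828.

d_min ≈ 0.83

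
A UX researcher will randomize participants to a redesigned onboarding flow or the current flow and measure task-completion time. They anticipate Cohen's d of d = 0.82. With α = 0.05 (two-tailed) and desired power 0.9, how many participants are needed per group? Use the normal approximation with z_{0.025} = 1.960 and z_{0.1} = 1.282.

n = 32 per group

For two independent groups with equal n: n = 2·((z_{α/2} + z_β) / d)².
z_{α/2} + z_β = 1.960 + 1.282 = 3.242.
n = 2 × (3.242 / 0.82)² = 2 × 3.954² = 2 × 15.63 = 31.3.
Round up to the next whole participant.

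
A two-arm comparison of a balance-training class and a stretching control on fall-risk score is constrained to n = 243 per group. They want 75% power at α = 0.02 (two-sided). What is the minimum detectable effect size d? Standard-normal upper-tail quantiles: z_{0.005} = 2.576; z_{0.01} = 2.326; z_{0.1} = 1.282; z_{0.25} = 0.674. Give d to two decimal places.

d_min ≈ 0.27

For two independent groups of n = 243 each: d_min = (z_{α/2} + z_β)·√(2/n).
z-sum = 2.326 + 0.674 = 3.000.
d_min = 3.000 × √(2/243) = 3.000 × 0.0907 = 0.272.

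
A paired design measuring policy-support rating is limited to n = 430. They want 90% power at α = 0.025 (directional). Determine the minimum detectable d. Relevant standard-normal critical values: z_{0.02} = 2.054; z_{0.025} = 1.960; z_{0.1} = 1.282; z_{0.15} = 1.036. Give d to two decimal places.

For a single sample (or paired design) of n = 430: d_min = (z_{α} + z_β)/√n.
z-sum = 1.960 + 1.282 = 3.242.
d_min = 3.242 / √430 = 3.242 / 20.736 = 0.156.

d_min ≈ 0.16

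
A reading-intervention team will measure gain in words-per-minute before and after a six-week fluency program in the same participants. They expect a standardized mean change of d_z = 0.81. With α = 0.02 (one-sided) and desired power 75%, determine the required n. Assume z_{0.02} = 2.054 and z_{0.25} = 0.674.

For a paired (one-sample on differences) test: n = ((z_{α} + z_β) / d)².
z_{α} + z_β = 2.054 + 0.674 = 2.728.
n = (2.728 / 0.81)² = 3.368² = 11.34.
Round up.

n = 12 pairs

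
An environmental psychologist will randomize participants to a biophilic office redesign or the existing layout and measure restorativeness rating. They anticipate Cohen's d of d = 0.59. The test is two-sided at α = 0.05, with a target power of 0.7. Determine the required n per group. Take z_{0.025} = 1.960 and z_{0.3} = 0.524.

n = 36 per group

For two independent groups with equal n: n = 2·((z_{α/2} + z_β) / d)².
z_{α/2} + z_β = 1.960 + 0.524 = 2.484.
n = 2 × (2.484 / 0.59)² = 2 × 4.210² = 2 × 17.73 = 35.5.
Round up to the next whole participant.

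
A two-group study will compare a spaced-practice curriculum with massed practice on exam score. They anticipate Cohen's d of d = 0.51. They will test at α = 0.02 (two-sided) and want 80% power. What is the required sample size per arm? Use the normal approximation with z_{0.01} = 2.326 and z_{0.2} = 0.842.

For two independent groups with equal n: n = 2·((z_{α/2} + z_β) / d)².
z_{α/2} + z_β = 2.326 + 0.842 = 3.168.
n = 2 × (3.168 / 0.51)² = 2 × 6.212² = 2 × 38.59 = 77.2.
Round up to the next whole participant.

n = 78 per group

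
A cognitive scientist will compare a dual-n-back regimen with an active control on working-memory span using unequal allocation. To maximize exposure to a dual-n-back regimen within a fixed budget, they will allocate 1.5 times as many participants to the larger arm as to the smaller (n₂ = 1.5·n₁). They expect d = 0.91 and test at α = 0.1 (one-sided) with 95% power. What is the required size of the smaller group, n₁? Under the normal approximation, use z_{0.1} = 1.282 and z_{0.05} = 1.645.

n₁ = 18

With allocation ratio k = n₂/n₁ = 1.5, Var(x̄₁−x̄₂) = σ²(1/n₁ + 1/(k·n₁)) = σ²·(k+1)/(k·n₁).
So n₁ = (1 + 1/k)·((z_{α} + z_β)/d)² = 1.667 × (2.927/0.91)².
n₁ = 1.667 × 10.35 = 17.2.
Round up: n₁ = 18, giving n₂ = 1.5 × 18 = 27.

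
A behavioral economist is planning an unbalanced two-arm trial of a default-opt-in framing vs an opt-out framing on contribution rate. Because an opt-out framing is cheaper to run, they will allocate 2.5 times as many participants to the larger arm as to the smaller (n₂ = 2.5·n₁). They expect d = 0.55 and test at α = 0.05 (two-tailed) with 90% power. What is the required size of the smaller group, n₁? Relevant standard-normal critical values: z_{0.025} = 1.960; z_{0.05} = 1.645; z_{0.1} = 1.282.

With allocation ratio k = n₂/n₁ = 2.5, Var(x̄₁−x̄₂) = σ²(1/n₁ + 1/(k·n₁)) = σ²·(k+1)/(k·n₁).
So n₁ = (1 + 1/k)·((z_{α/2} + z_β)/d)² = 1.400 × (3.242/0.55)².
n₁ = 1.400 × 34.75 = 48.6.
Round up: n₁ = 49, giving n₂ = ⌈2.5 × 49⌉ = ⌈122.5⌉ = 123.

n₁ = 49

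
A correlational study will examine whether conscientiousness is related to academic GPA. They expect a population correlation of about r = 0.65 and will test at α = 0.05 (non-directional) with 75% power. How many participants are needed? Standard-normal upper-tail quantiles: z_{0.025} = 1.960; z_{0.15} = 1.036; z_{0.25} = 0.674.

n = 15

Fisher's z: C = ½·ln((1+r)/(1−r)) = ½·ln(4.7143) = 0.7753.
n = ((z_{α/2} + z_β)/C)² + 3.
(1.960 + 0.674) / 0.7753 = 2.634 / 0.7753 = 3.397.
n = 3.397² + 3 = 11.54 + 3 = 14.5.
Round up.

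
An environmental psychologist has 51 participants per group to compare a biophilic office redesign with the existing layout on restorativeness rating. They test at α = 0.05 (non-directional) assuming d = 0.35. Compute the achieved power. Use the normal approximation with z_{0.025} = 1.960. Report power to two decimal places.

power ≈ 0.42

For two equal groups, power = Φ(d·√(n/2) − z_{α/2}).
d·√(n/2) = 0.35 × √(51/2) = 0.35 × 5.050 = 1.767.
z_β = 1.767 − 1.960 = -0.193.
Power = Φ(-0.193) = 0.424.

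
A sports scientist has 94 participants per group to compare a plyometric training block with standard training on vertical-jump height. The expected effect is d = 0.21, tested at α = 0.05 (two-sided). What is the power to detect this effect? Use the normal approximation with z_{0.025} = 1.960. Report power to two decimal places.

power ≈ 0.30

For two equal groups, power = Φ(d·√(n/2) − z_{α/2}).
d·√(n/2) = 0.21 × √(94/2) = 0.21 × 6.856 = 1.440.
z_β = 1.440 − 1.960 = -0.520.
Power = Φ(-0.520) = 0.301.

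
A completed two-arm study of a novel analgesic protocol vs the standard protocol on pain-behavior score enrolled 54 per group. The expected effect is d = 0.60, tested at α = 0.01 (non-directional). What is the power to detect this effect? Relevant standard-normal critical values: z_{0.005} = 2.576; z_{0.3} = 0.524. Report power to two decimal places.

power ≈ 0.71

For two equal groups, power = Φ(d·√(n/2) − z_{α/2}).
d·√(n/2) = 0.60 × √(54/2) = 0.60 × 5.196 = 3.118.
z_β = 3.118 − 2.576 = 0.542.
Power = Φ(0.542) = 0.706.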